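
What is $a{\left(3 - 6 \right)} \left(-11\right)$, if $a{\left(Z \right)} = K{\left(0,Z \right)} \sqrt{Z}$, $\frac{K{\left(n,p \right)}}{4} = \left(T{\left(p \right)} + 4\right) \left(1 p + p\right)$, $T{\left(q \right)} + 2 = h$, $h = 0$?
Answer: $528 i \sqrt{3} \approx 914.52 i$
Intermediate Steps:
$T{\left(q \right)} = -2$ ($T{\left(q \right)} = -2 + 0 = -2$)
$K{\left(n,p \right)} = 16 p$ ($K{\left(n,p \right)} = 4 \left(-2 + 4\right) \left(1 p + p\right) = 4 \cdot 2 \left(p + p\right) = 4 \cdot 2 \cdot 2 p = 4 \cdot 4 p = 16 p$)
$a{\left(Z \right)} = 16 Z^{\frac{3}{2}}$ ($a{\left(Z \right)} = 16 Z \sqrt{Z} = 16 Z^{\frac{3}{2}}$)
$a{\left(3 - 6 \right)} \left(-11\right) = 16 \left(3 - 6\right)^{\frac{3}{2}} \left(-11\right) = 16 \left(-3\right)^{\frac{3}{2}} \left(-11\right) = 16 \left(- 3 i \sqrt{3}\right) \left(-11\right) = - 48 i \sqrt{3} \left(-11\right) = 528 i \sqrt{3}$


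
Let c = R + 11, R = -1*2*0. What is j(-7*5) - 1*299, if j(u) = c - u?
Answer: -253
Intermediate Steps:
R = 0 (R = -2*0 = 0)
c = 11 (c = 0 + 11 = 11)
j(u) = 11 - u
j(-7*5) - 1*299 = (11 - (-7)*5) - 1*299 = (11 - 1*(-35)) - 299 = (11 + 35) - 299 = 46 - 299 = -253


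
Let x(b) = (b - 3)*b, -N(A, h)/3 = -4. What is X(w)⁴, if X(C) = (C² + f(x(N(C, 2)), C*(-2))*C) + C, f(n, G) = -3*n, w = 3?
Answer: 849346560000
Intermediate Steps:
N(A, h) = 12 (N(A, h) = -3*(-4) = 12)
x(b) = b*(-3 + b) (x(b) = (-3 + b)*b = b*(-3 + b))
X(C) = C² - 323*C (X(C) = (C² + (-36*(-3 + 12))*C) + C = (C² + (-36*9)*C) + C = (C² + (-3*108)*C) + C = (C² - 324*C) + C = C² - 323*C)
X(w)⁴ = (3*(-323 + 3))⁴ = (3*(-320))⁴ = (-960)⁴ = 849346560000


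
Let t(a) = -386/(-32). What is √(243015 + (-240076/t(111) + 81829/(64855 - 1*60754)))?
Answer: 2*√34945927221985242/791493 ≈ 472.37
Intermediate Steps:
t(a) = 193/16 (t(a) = -386*(-1/32) = 193/16)
√(243015 + (-240076/t(111) + 81829/(64855 - 1*60754))) = √(243015 + (-240076/193/16 + 81829/(64855 - 1*60754))) = √(243015 + (-240076*16/193 + 81829/(64855 - 60754))) = √(243015 + (-3841216/193 + 81829/4101)) = √(243015 - 15737033819/791493) = √(176607637576/791493) = 2*√34945927221985242/791493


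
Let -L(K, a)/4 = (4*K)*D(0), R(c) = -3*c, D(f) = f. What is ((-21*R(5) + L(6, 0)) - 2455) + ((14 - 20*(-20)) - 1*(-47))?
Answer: -1679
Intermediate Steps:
L(K, a) = 0 (L(K, a) = -4*4*K*0 = -4*0 = 0)
((-21*R(5) + L(6, 0)) - 2455) + ((14 - 20*(-20)) - 1*(-47)) = ((-(-63)*5 + 0) - 2455) + ((14 - 20*(-20)) - 1*(-47)) = ((-21*(-15) + 0) - 2455) + ((14 + 400) + 47) = ((315 + 0) - 2455) + (414 + 47) = (315 - 2455) + 461 = -2140 + 461 = -1679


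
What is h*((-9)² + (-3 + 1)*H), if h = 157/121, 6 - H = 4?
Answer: 1099/11 ≈ 99.909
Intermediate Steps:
H = 2 (H = 6 - 1*4 = 6 - 4 = 2)
h = 157/121 (h = 157*(1/121) = 157/121 ≈ 1.2975)
h*((-9)² + (-3 + 1)*H) = 157*((-9)² + (-3 + 1)*2)/121 = 157*(81 - 2*2)/121 = 157*(81 - 4)/121 = (157/121)*77 = 1099/11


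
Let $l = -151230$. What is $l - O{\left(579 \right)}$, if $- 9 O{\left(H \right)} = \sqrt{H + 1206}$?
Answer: $-151230 + \frac{\sqrt{1785}}{9} \approx -1.5123 \cdot 10^{5}$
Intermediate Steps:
$O{\left(H \right)} = - \frac{\sqrt{1206 + H}}{9}$ ($O{\left(H \right)} = - \frac{\sqrt{H + 1206}}{9} = - \frac{\sqrt{1206 + H}}{9}$)
$l - O{\left(579 \right)} = -151230 - - \frac{\sqrt{1206 + 579}}{9} = -151230 - - \frac{\sqrt{1785}}{9} = -151230 + \frac{\sqrt{1785}}{9}$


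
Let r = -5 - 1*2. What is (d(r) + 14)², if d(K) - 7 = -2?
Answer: 361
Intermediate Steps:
r = -7 (r = -5 - 2 = -7)
d(K) = 5 (d(K) = 7 - 2 = 5)
(d(r) + 14)² = (5 + 14)² = 19² = 361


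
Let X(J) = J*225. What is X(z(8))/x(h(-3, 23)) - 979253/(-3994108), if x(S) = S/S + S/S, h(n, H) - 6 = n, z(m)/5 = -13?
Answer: -29205935497/3994108 ≈ -7312.3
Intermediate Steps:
z(m) = -65 (z(m) = 5*(-13) = -65)
h(n, H) = 6 + n
X(J) = 225*J
x(S) = 2 (x(S) = 1 + 1 = 2)
X(z(8))/x(h(-3, 23)) - 979253/(-3994108) = (225*(-65))/2 - 979253/(-3994108) = -14625*½ - 979253*(-1/3994108) = -14625/2 + 979253/3994108 = -29205935497/3994108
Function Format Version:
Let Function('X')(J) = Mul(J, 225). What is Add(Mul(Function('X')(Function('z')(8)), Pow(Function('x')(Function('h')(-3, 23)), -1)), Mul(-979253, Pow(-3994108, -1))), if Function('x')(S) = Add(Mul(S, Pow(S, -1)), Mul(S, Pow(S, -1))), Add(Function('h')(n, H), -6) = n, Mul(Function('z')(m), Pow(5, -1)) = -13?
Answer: Rational(-29205935497, 3994108) ≈ -7312.3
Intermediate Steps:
Function('z')(m) = -65 (Function('z')(m) = Mul(5, -13) = -65)
Function('h')(n, H) = Add(6, n)
Function('X')(J) = Mul(225, J)
Function('x')(S) = 2 (Function('x')(S) = Add(1, 1) = 2)
Add(Mul(Function('X')(Function('z')(8)), Pow(Function('x')(Function('h')(-3, 23)), -1)), Mul(-979253, Pow(-3994108, -1))) = Add(Mul(Mul(225, -65), Pow(2, -1)), Mul(-979253, Pow(-3994108, -1))) = Add(Mul(-14625, Rational(1, 2)), Mul(-979253, Rational(-1, 3994108))) = Add(Rational(-14625, 2), Rational(979253, 3994108)) = Rational(-29205935497, 3994108)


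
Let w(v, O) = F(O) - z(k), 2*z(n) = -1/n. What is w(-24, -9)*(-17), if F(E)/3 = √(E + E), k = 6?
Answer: -17/12 - 153*I*√2 ≈ -1.4167 - 216.37*I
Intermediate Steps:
z(n) = -1/(2*n) (z(n) = (-1/n)/2 = -1/(2*n))
F(E) = 3*√2*√E (F(E) = 3*√(E + E) = 3*√(2*E) = 3*(√2*√E) = 3*√2*√E)
w(v, O) = 1/12 + 3*√2*√O (w(v, O) = 3*√2*√O - (-1)/(2*6) = 3*√2*√O - 1*(-1/12) = 3*√2*√O + 1/12 = 1/12 + 3*√2*√O)
w(-24, -9)*(-17) = (1/12 + 3*√2*√(-9))*(-17) = (1/12 + 3*√2*(3*I))*(-17) = (1/12 + 9*I*√2)*(-17) = -17/12 - 153*I*√2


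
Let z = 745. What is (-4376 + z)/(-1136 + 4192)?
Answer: -3631/3056 ≈ -1.1882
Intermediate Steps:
(-4376 + z)/(-1136 + 4192) = (-4376 + 745)/(-1136 + 4192) = -3631/3056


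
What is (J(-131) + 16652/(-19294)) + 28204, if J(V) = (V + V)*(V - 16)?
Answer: 643620220/9647 ≈ 66717.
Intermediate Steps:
J(V) = 2*V*(-16 + V) (J(V) = (2*V)*(-16 + V) = 2*V*(-16 + V))
(J(-131) + 16652/(-19294)) + 28204 = (2*(-131)*(-16 - 131) + 16652/(-19294)) + 28204 = (2*(-131)*(-147) + 16652*(-1/19294)) + 28204 = (38514 - 8326/9647) + 28204 = 371536232/9647 + 28204 = 643620220/9647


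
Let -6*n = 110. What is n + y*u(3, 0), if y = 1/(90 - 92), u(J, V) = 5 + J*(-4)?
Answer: -89/6 ≈ -14.833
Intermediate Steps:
u(J, V) = 5 - 4*J
n = -55/3 (n = -⅙*110 = -55/3 ≈ -18.333)
y = -½ (y = 1/(-2) = -½ ≈ -0.50000)
n + y*u(3, 0) = -55/3 - (5 - 4*3)/2 = -55/3 - (5 - 12)/2 = -55/3 - ½*(-7) = -55/3 + 7/2 = -89/6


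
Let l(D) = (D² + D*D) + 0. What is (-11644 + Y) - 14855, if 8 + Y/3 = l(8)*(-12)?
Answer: -31131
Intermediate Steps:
l(D) = 2*D² (l(D) = (D² + D²) + 0 = 2*D² + 0 = 2*D²)
Y = -4632 (Y = -24 + 3*((2*8²)*(-12)) = -24 + 3*((2*64)*(-12)) = -24 + 3*(128*(-12)) = -24 + 3*(-1536) = -24 - 4608 = -4632)
(-11644 + Y) - 14855 = (-11644 - 4632) - 14855 = -16276 - 14855 = -31131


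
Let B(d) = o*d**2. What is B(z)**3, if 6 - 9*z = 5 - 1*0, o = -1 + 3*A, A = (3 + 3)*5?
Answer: 704969/531441 ≈ 1.3265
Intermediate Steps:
A = 30 (A = 6*5 = 30)
o = 89 (o = -1 + 3*30 = -1 + 90 = 89)
z = 1/9 (z = 2/3 - (5 - 1*0)/9 = 2/3 - (5 + 0)/9 = 2/3 - 1/9*5 = 2/3 - 5/9 = 1/9 ≈ 0.11111)
B(d) = 89*d**2
B(z)**3 = (89*(1/9)**2)**3 = (89*(1/81))**3 = (89/81)**3 = 704969/531441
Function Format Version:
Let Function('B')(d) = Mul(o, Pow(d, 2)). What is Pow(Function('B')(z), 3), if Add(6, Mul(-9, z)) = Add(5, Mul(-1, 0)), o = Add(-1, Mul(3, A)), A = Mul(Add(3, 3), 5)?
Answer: Rational(704969, 531441) ≈ 1.3265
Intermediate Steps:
A = 30 (A = Mul(6, 5) = 30)
o = 89 (o = Add(-1, Mul(3, 30)) = Add(-1, 90) = 89)
z = Rational(1, 9) (z = Add(Rational(2, 3), Mul(Rational(-1, 9), Add(5, Mul(-1, 0)))) = Add(Rational(2, 3), Mul(Rational(-1, 9), Add(5, 0))) = Add(Rational(2, 3), Mul(Rational(-1, 9), 5)) = Add(Rational(2, 3), Rational(-5, 9)) = Rational(1, 9) ≈ 0.11111)
Function('B')(d) = Mul(89, Pow(d, 2))
Pow(Function('B')(z), 3) = Pow(Mul(89, Pow(Rational(1, 9), 2)), 3) = Pow(Mul(89, Rational(1, 81)), 3) = Pow(Rational(89, 81), 3) = Rational(704969, 531441)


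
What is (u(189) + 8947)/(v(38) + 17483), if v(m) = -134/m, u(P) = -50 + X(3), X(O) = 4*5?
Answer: 169423/332110 ≈ 0.51014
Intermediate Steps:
X(O) = 20
u(P) = -30 (u(P) = -50 + 20 = -30)
(u(189) + 8947)/(v(38) + 17483) = (-30 + 8947)/(-134/38 + 17483) = 8917/(-134*1/38 + 17483) = 8917/(-67/19 + 17483) = 8917/(332110/19) = 8917*(19/332110) = 169423/332110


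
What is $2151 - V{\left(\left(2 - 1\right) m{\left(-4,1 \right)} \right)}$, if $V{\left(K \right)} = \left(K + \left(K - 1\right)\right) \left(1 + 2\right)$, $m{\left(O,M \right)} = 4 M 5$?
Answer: $2034$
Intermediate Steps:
$m{\left(O,M \right)} = 20 M$
$V{\left(K \right)} = -3 + 6 K$ ($V{\left(K \right)} = \left(K + \left(K - 1\right)\right) 3 = \left(K + \left(-1 + K\right)\right) 3 = \left(-1 + 2 K\right) 3 = -3 + 6 K$)
$2151 - V{\left(\left(2 - 1\right) m{\left(-4,1 \right)} \right)} = 2151 - \left(-3 + 6 \left(2 - 1\right) 20 \cdot 1\right) = 2151 - \left(-3 + 6 \cdot 1 \cdot 20\right) = 2151 - \left(-3 + 6 \cdot 20\right) = 2151 - \left(-3 + 120\right) = 2151 - 117 = 2034$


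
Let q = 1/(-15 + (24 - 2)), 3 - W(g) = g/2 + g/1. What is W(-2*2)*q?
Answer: 9/7 ≈ 1.2857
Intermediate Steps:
W(g) = 3 - 3*g/2 (W(g) = 3 - (g/2 + g/1) = 3 - (g*(1/2) + g*1) = 3 - (g/2 + g) = 3 - 3*g/2)
q = 1/7 (q = 1/(-15 + 22) = 1/7 ≈ 0.14286)
W(-2*2)*q = (3 - (-3)*2)*(1/7) = (3 - 3/2*(-4))*(1/7) = (3 + 6)*(1/7) = 9*(1/7) = 9/7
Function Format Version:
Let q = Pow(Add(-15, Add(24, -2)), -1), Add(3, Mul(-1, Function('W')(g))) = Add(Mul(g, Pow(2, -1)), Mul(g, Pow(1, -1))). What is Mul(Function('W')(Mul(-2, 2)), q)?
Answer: Rational(9, 7) ≈ 1.2857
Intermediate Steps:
Function('W')(g) = Add(3, Mul(Rational(-3, 2), g)) (Function('W')(g) = Add(3, Mul(-1, Add(Mul(g, Pow(2, -1)), Mul(g, Pow(1, -1))))) = Add(3, Mul(-1, Add(Mul(g, Rational(1, 2)), Mul(g, 1)))) = Add(3, Mul(-1, Add(Mul(Rational(1, 2), g), g))) = Add(3, Mul(-1, Mul(Rational(3, 2), g))) = Add(3, Mul(Rational(-3, 2), g)))
q = Rational(1, 7) (q = Pow(Add(-15, 22), -1) = Pow(7, -1) = Rational(1, 7) ≈ 0.14286)
Mul(Function('W')(Mul(-2, 2)), q) = Mul(Add(3, Mul(Rational(-3, 2), Mul(-2, 2))), Rational(1, 7)) = Mul(Add(3, Mul(Rational(-3, 2), -4)), Rational(1, 7)) = Mul(Add(3, 6), Rational(1, 7)) = Mul(9, Rational(1, 7)) = Rational(9, 7)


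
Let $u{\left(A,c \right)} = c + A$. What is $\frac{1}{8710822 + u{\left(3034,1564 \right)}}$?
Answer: $\frac{1}{8715420} \approx 1.1474 \cdot 10^{-7}$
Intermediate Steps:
$u{\left(A,c \right)} = A + c$
$\frac{1}{8710822 + u{\left(3034,1564 \right)}} = \frac{1}{8710822 + \left(3034 + 1564\right)} = \frac{1}{8710822 + 4598} = \frac{1}{8715420}$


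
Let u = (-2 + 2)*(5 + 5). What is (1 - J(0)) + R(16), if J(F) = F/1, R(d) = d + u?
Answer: 17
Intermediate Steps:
u = 0 (u = 0*10 = 0)
R(d) = d (R(d) = d + 0 = d)
J(F) = F (J(F) = F*1 = F)
(1 - J(0)) + R(16) = (1 - 1*0) + 16 = (1 + 0) + 16 = 1 + 16 = 17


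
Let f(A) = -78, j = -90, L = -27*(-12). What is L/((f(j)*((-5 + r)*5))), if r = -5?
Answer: 27/325 ≈ 0.083077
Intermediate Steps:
L = 324
L/((f(j)*((-5 + r)*5))) = 324/((-78*(-5 - 5)*5)) = 324/((-(-780)*5)) = 324/((-78*(-50))) = 324/3900 = 324*(1/3900) = 27/325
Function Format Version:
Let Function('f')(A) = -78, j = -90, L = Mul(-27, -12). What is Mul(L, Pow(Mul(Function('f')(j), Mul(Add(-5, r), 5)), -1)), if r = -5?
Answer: Rational(27, 325) ≈ 0.083077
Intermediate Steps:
L = 324
Mul(L, Pow(Mul(Function('f')(j), Mul(Add(-5, r), 5)), -1)) = Mul(324, Pow(Mul(-78, Mul(Add(-5, -5), 5)), -1)) = Mul(324, Pow(Mul(-78, Mul(-10, 5)), -1)) = Mul(324, Pow(Mul(-78, -50), -1)) = Mul(324, Pow(3900, -1)) = Mul(324, Rational(1, 3900)) = Rational(27, 325)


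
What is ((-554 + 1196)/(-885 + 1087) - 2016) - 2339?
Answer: -439534/101 ≈ -4351.8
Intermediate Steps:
((-554 + 1196)/(-885 + 1087) - 2016) - 2339 = (642/202 - 2016) - 2339 = (642*(1/202) - 2016) - 2339 = (321/101 - 2016) - 2339 = -203295/101 - 2339 = -439534/101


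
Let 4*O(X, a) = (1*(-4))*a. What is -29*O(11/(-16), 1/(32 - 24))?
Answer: 29/8 ≈ 3.6250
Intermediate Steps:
O(X, a) = -a (O(X, a) = ((1*(-4))*a)/4 = (-4*a)/4 = -a)
-29*O(11/(-16), 1/(32 - 24)) = -(-29)/(32 - 24) = -(-29)/8 = -29*(-⅛) = 29/8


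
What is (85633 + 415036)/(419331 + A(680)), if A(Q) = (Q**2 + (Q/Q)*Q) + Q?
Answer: 500669/883091 ≈ 0.56695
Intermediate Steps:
A(Q) = Q**2 + 2*Q (A(Q) = (Q**2 + 1*Q) + Q = (Q**2 + Q) + Q = (Q + Q**2) + Q = Q**2 + 2*Q)
(85633 + 415036)/(419331 + A(680)) = (85633 + 415036)/(419331 + 680*(2 + 680)) = 500669/(419331 + 680*682) = 500669/(419331 + 463760) = 500669/883091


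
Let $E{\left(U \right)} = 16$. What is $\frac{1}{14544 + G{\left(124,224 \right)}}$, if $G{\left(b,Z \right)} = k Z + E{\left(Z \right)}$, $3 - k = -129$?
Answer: $\frac{1}{44128} \approx 2.2661 \cdot 10^{-5}$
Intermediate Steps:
$k = 132$ ($k = 3 - -129 = 3 + 129 = 132$)
$G{\left(b,Z \right)} = 16 + 132 Z$ ($G{\left(b,Z \right)} = 132 Z + 16 = 16 + 132 Z$)
$\frac{1}{14544 + G{\left(124,224 \right)}} = \frac{1}{14544 + \left(16 + 132 \cdot 224\right)} = \frac{1}{14544 + \left(16 + 29568\right)} = \frac{1}{14544 + 29584} = \frac{1}{44128}$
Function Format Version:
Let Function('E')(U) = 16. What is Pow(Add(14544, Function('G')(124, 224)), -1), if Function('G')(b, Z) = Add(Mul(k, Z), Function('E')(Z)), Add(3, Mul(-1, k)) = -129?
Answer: Rational(1, 44128) ≈ 2.2661e-5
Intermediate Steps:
k = 132 (k = Add(3, Mul(-1, -129)) = Add(3, 129) = 132)
Function('G')(b, Z) = Add(16, Mul(132, Z)) (Function('G')(b, Z) = Add(Mul(132, Z), 16) = Add(16, Mul(132, Z)))
Pow(Add(14544, Function('G')(124, 224)), -1) = Pow(Add(14544, Add(16, Mul(132, 224))), -1) = Pow(Add(14544, Add(16, 29568)), -1) = Pow(Add(14544, 29584), -1) = Pow(44128, -1) = Rational(1, 44128)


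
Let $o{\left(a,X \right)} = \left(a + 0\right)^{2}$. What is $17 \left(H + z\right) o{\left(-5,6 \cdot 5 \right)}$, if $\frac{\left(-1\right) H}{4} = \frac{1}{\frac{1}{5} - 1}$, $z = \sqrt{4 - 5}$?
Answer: $2125 + 425 i \approx 2125.0 + 425.0 i$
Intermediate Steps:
$o{\left(a,X \right)} = a^{2}$
$z = i$ ($z = \sqrt{-1} = i \approx 1.0 i$)
$H = 5$ ($H = - \frac{4}{\frac{1}{5} - 1} = - \frac{4}{- \frac{4}{5}} = \left(-4\right) \left(- \frac{5}{4}\right) = 5$)
$17 \left(H + z\right) o{\left(-5,6 \cdot 5 \right)} = 17 \left(5 + i\right) \left(-5\right)^{2} = 17 \left(5 + i\right) 25 = 17 \left(125 + 25 i\right) = 2125 + 425 i$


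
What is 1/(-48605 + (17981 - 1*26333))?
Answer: -1/56957 ≈ -1.7557e-5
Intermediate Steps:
1/(-48605 + (17981 - 1*26333)) = 1/(-48605 + (17981 - 26333)) = 1/(-48605 - 8352) = 1/(-56957) = -1/56957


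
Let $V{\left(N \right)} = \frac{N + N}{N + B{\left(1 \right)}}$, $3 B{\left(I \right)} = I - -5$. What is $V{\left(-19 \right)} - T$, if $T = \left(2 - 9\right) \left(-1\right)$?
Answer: $- \frac{81}{17} \approx -4.7647$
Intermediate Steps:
$B{\left(I \right)} = \frac{5}{3} + \frac{I}{3}$ ($B{\left(I \right)} = \frac{I - -5}{3} = \frac{I + 5}{3} = \frac{5 + I}{3} = \frac{5}{3} + \frac{I}{3}$)
$T = 7$ ($T = \left(-7\right) \left(-1\right) = 7$)
$V{\left(N \right)} = \frac{2 N}{2 + N}$ ($V{\left(N \right)} = \frac{N + N}{N + \left(\frac{5}{3} + \frac{1}{3} \cdot 1\right)} = \frac{2 N}{N + \left(\frac{5}{3} + \frac{1}{3}\right)} = \frac{2 N}{N + 2} = \frac{2 N}{2 + N}$)
$V{\left(-19 \right)} - T = 2 \left(-19\right) \frac{1}{2 - 19} - 7 = 2 \left(-19\right) \frac{1}{-17} - 7 = 2 \left(-19\right) \left(- \frac{1}{17}\right) - 7 = \frac{38}{17} - 7 = - \frac{81}{17}$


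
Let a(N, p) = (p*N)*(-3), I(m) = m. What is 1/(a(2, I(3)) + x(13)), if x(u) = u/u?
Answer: -1/17 ≈ -0.058824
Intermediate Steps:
x(u) = 1
a(N, p) = -3*N*p (a(N, p) = (N*p)*(-3) = -3*N*p)
1/(a(2, I(3)) + x(13)) = 1/(-3*2*3 + 1) = 1/(-18 + 1) = 1/(-17) = -1/17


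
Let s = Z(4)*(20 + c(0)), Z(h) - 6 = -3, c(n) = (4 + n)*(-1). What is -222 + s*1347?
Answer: 64434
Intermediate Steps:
c(n) = -4 - n
Z(h) = 3 (Z(h) = 6 - 3 = 3)
s = 48 (s = 3*(20 + (-4 - 1*0)) = 3*(20 + (-4 + 0)) = 3*(20 - 4) = 3*16 = 48)
-222 + s*1347 = -222 + 48*1347 = -222 + 64656 = 64434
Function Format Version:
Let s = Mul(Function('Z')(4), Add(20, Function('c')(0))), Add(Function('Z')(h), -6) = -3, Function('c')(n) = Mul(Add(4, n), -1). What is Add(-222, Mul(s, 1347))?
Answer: 64434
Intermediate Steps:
Function('c')(n) = Add(-4, Mul(-1, n))
Function('Z')(h) = 3 (Function('Z')(h) = Add(6, -3) = 3)
s = 48 (s = Mul(3, Add(20, Add(-4, Mul(-1, 0)))) = Mul(3, Add(20, Add(-4, 0))) = Mul(3, Add(20, -4)) = Mul(3, 16) = 48)
Add(-222, Mul(s, 1347)) = Add(-222, Mul(48, 1347)) = Add(-222, 64656) = 64434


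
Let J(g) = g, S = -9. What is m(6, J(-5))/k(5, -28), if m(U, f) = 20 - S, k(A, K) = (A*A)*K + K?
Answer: -29/728 ≈ -0.039835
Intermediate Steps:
k(A, K) = K + K*A² (k(A, K) = A²*K + K = K*A² + K = K + K*A²)
m(U, f) = 29 (m(U, f) = 20 - 1*(-9) = 20 + 9 = 29)
m(6, J(-5))/k(5, -28) = 29/((-28*(1 + 5²))) = 29/((-28*(1 + 25))) = 29/((-28*26)) = 29/(-728) = 29*(-1/728) = -29/728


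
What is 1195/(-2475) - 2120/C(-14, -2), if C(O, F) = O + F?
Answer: 130697/990 ≈ 132.02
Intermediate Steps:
C(O, F) = F + O
1195/(-2475) - 2120/C(-14, -2) = 1195/(-2475) - 2120/(-2 - 14) = 1195*(-1/2475) - 2120/(-16) = -239/495 - 2120*(-1/16) = -239/495 + 265/2 = 130697/990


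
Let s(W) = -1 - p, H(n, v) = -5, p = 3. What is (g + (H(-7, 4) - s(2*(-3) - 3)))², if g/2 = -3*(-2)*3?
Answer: 1225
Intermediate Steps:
g = 36 (g = 2*(-3*(-2)*3) = 2*(6*3) = 2*18 = 36)
s(W) = -4 (s(W) = -1 - 1*3 = -1 - 3 = -4)
(g + (H(-7, 4) - s(2*(-3) - 3)))² = (36 + (-5 - 1*(-4)))² = (36 + (-5 + 4))² = (36 - 1)² = 35² = 1225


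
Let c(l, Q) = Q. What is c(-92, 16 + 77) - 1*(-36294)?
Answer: 36387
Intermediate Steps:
c(-92, 16 + 77) - 1*(-36294) = (16 + 77) - 1*(-36294) = 93 + 36294 = 36387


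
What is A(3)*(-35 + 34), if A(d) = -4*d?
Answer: 12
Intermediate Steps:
A(3)*(-35 + 34) = (-4*3)*(-35 + 34) = -12*(-1) = 12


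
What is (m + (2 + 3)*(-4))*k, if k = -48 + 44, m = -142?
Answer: 648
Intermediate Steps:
k = -4
(m + (2 + 3)*(-4))*k = (-142 + (2 + 3)*(-4))*(-4) = (-142 + 5*(-4))*(-4) = (-142 - 20)*(-4) = -162*(-4) = 648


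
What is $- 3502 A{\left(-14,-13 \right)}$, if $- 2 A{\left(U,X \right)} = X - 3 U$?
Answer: $50779$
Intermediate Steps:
$A{\left(U,X \right)} = - \frac{X}{2} + \frac{3 U}{2}$ ($A{\left(U,X \right)} = - \frac{X - 3 U}{2} = - \frac{X}{2} + \frac{3 U}{2}$)
$- 3502 A{\left(-14,-13 \right)} = - 3502 \left(\left(- \frac{1}{2}\right) \left(-13\right) + \frac{3}{2} \left(-14\right)\right) = - 3502 \left(\frac{13}{2} - 21\right) = \left(-3502\right) \left(- \frac{29}{2}\right) = 50779$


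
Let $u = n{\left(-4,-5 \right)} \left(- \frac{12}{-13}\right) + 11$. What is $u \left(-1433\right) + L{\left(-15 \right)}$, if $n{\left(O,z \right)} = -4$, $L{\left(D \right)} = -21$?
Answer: $- \frac{136408}{13} \approx -10493.0$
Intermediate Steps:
$u = \frac{95}{13}$ ($u = - 4 \left(- \frac{12}{-13}\right) + 11 = - 4 \left(\left(-12\right) \left(- \frac{1}{13}\right)\right) + 11 = \left(-4\right) \frac{12}{13} + 11 = - \frac{48}{13} + 11 = \frac{95}{13} \approx 7.3077$)
$u \left(-1433\right) + L{\left(-15 \right)} = \frac{95}{13} \left(-1433\right) - 21 = - \frac{136135}{13} - 21 = - \frac{136408}{13}$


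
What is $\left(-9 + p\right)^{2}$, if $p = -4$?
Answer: $169$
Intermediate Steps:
$\left(-9 + p\right)^{2} = \left(-9 - 4\right)^{2} = \left(-13\right)^{2} = 169$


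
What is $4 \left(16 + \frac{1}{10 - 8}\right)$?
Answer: $66$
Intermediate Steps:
$4 \left(16 + \frac{1}{10 - 8}\right) = 4 \left(16 + \frac{1}{2}\right) = 4 \cdot \frac{33}{2} = 66$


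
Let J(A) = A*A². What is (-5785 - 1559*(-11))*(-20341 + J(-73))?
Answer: -4651944312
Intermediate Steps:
J(A) = A³
(-5785 - 1559*(-11))*(-20341 + J(-73)) = (-5785 - 1559*(-11))*(-20341 + (-73)³) = (-5785 + 17149)*(-20341 - 389017) = 11364*(-409358) = -4651944312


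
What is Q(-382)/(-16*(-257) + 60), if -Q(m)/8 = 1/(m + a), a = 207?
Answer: 2/182525 ≈ 1.0957e-5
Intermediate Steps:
Q(m) = -8/(207 + m) (Q(m) = -8/(m + 207) = -8/(207 + m))
Q(-382)/(-16*(-257) + 60) = (-8/(207 - 382))/(-16*(-257) + 60) = (-8/(-175))/(4112 + 60) = -8*(-1/175)/4172 = (8/175)*(1/4172) = 2/182525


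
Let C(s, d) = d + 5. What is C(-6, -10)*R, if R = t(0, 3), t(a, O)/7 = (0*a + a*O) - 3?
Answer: 105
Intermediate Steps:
t(a, O) = -21 + 7*O*a (t(a, O) = 7*((0*a + a*O) - 3) = 7*((0 + O*a) - 3) = 7*(O*a - 3) = 7*(-3 + O*a) = -21 + 7*O*a)
C(s, d) = 5 + d
R = -21 (R = -21 + 7*3*0 = -21 + 0 = -21)
C(-6, -10)*R = (5 - 10)*(-21) = -5*(-21) = 105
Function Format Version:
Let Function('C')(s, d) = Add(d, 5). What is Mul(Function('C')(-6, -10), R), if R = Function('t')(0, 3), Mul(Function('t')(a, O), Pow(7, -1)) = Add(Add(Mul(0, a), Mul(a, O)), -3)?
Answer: 105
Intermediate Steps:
Function('t')(a, O) = Add(-21, Mul(7, O, a)) (Function('t')(a, O) = Mul(7, Add(Add(Mul(0, a), Mul(a, O)), -3)) = Mul(7, Add(Add(0, Mul(O, a)), -3)) = Mul(7, Add(Mul(O, a), -3)) = Mul(7, Add(-3, Mul(O, a))) = Add(-21, Mul(7, O, a)))
Function('C')(s, d) = Add(5, d)
R = -21 (R = Add(-21, Mul(7, 3, 0)) = Add(-21, 0) = -21)
Mul(Function('C')(-6, -10), R) = Mul(Add(5, -10), -21) = Mul(-5, -21) = 105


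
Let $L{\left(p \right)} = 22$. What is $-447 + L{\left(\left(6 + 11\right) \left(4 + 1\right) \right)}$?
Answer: $-425$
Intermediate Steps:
$-447 + L{\left(\left(6 + 11\right) \left(4 + 1\right) \right)} = -447 + 22 = -425$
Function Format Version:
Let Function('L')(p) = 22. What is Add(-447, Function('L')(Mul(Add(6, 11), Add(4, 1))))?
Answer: -425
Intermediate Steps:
Add(-447, Function('L')(Mul(Add(6, 11), Add(4, 1)))) = Add(-447, 22) = -425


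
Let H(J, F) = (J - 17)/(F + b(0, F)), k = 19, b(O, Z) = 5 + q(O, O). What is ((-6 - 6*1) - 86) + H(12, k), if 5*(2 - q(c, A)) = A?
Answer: -2553/26 ≈ -98.192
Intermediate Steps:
q(c, A) = 2 - A/5
b(O, Z) = 7 - O/5 (b(O, Z) = 5 + (2 - O/5) = 7 - O/5)
H(J, F) = (-17 + J)/(7 + F) (H(J, F) = (J - 17)/(F + (7 - ⅕*0)) = (-17 + J)/(F + (7 + 0)) = (-17 + J)/(F + 7) = (-17 + J)/(7 + F))
((-6 - 6*1) - 86) + H(12, k) = ((-6 - 6*1) - 86) + (-17 + 12)/(7 + 19) = ((-6 - 6) - 86) - 5/26 = (-12 - 86) + (1/26)*(-5) = -98 - 5/26 = -2553/26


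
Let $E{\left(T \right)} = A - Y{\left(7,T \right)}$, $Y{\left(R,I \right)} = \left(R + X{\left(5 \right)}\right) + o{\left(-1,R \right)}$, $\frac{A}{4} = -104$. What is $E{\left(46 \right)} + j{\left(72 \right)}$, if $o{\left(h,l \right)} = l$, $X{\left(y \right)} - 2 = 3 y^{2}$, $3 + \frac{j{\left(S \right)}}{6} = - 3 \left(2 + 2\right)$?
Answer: $-597$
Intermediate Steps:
$j{\left(S \right)} = -90$ ($j{\left(S \right)} = -18 + 6 \left(- 3 \left(2 + 2\right)\right) = -18 + 6 \left(\left(-3\right) 4\right) = -18 + 6 \left(-12\right) = -18 - 72 = -90$)
$X{\left(y \right)} = 2 + 3 y^{2}$
$A = -416$ ($A = 4 \left(-104\right) = -416$)
$Y{\left(R,I \right)} = 77 + 2 R$ ($Y{\left(R,I \right)} = \left(R + \left(2 + 3 \cdot 5^{2}\right)\right) + R = \left(R + \left(2 + 3 \cdot 25\right)\right) + R = \left(R + \left(2 + 75\right)\right) + R = \left(R + 77\right) + R = \left(77 + R\right) + R = 77 + 2 R$)
$E{\left(T \right)} = -507$ ($E{\left(T \right)} = -416 - \left(77 + 2 \cdot 7\right) = -416 - \left(77 + 14\right) = -416 - 91 = -507$)
$E{\left(46 \right)} + j{\left(72 \right)} = -507 - 90 = -597$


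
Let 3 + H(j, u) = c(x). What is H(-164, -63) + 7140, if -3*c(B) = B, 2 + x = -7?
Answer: 7140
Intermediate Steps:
x = -9 (x = -2 - 7 = -9)
c(B) = -B/3
H(j, u) = 0 (H(j, u) = -3 - ⅓*(-9) = -3 + 3 = 0)
H(-164, -63) + 7140 = 0 + 7140 = 7140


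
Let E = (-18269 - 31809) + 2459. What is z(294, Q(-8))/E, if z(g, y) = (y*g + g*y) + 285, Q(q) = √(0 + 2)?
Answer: -95/15873 - 196*√2/15873 ≈ -0.023448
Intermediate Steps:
Q(q) = √2
E = -47619 (E = -50078 + 2459 = -47619)
z(g, y) = 285 + 2*g*y (z(g, y) = (g*y + g*y) + 285 = 2*g*y + 285 = 285 + 2*g*y)
z(294, Q(-8))/E = (285 + 2*294*√2)/(-47619) = (285 + 588*√2)*(-1/47619) = -95/15873 - 196*√2/15873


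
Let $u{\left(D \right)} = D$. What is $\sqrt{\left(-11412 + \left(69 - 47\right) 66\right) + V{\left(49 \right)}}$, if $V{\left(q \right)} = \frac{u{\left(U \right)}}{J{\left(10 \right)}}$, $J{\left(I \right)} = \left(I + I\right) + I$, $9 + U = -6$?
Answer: $\frac{i \sqrt{39842}}{2} \approx 99.802 i$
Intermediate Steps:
$U = -15$ ($U = -9 - 6 = -15$)
$J{\left(I \right)} = 3 I$ ($J{\left(I \right)} = 2 I + I = 3 I$)
$V{\left(q \right)} = - \frac{1}{2}$ ($V{\left(q \right)} = - \frac{15}{3 \cdot 10} = - \frac{15}{30} = \left(-15\right) \frac{1}{30} = - \frac{1}{2}$)
$\sqrt{\left(-11412 + \left(69 - 47\right) 66\right) + V{\left(49 \right)}} = \sqrt{\left(-11412 + \left(69 - 47\right) 66\right) - \frac{1}{2}} = \sqrt{\left(-11412 + 22 \cdot 66\right) - \frac{1}{2}} = \sqrt{\left(-11412 + 1452\right) - \frac{1}{2}} = \sqrt{-9960 - \frac{1}{2}} = \sqrt{- \frac{19921}{2}} = \frac{i \sqrt{39842}}{2}$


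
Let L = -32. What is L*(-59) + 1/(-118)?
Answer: 222783/118 ≈ 1888.0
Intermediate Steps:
L*(-59) + 1/(-118) = -32*(-59) + 1/(-118) = 1888 - 1/118 = 222783/118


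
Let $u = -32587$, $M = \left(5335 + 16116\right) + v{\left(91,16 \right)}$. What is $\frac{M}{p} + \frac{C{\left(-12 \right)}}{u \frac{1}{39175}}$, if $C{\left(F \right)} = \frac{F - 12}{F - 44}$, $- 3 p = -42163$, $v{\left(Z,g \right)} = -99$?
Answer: $\frac{9656543529}{9617759767} \approx 1.004$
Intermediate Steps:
$p = \frac{42163}{3}$ ($p = \left(- \frac{1}{3}\right) \left(-42163\right) = \frac{42163}{3} \approx 14054.0$)
$C{\left(F \right)} = \frac{-12 + F}{-44 + F}$
$M = 21352$ ($M = \left(5335 + 16116\right) - 99 = 21451 - 99 = 21352$)
$\frac{M}{p} + \frac{C{\left(-12 \right)}}{u \frac{1}{39175}} = \frac{21352}{\frac{42163}{3}} + \frac{\frac{1}{-44 - 12} \left(-12 - 12\right)}{\left(-32587\right) \frac{1}{39175}} = 21352 \cdot \frac{3}{42163} + \frac{\frac{1}{-56} \left(-24\right)}{\left(-32587\right) \frac{1}{39175}} = \frac{64056}{42163} + \frac{\left(- \frac{1}{56}\right) \left(-24\right)}{- \frac{32587}{39175}} = \frac{64056}{42163} + \frac{3}{7} \left(- \frac{39175}{32587}\right) = \frac{64056}{42163} - \frac{117525}{228109} = \frac{9656543529}{9617759767}$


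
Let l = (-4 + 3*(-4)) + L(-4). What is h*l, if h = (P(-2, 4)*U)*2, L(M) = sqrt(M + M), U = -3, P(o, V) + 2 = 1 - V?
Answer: -480 + 60*I*sqrt(2) ≈ -480.0 + 84.853*I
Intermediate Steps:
P(o, V) = -1 - V (P(o, V) = -2 + (1 - V) = -1 - V)
L(M) = sqrt(2)*sqrt(M) (L(M) = sqrt(2*M) = sqrt(2)*sqrt(M))
h = 30 (h = ((-1 - 1*4)*(-3))*2 = ((-1 - 4)*(-3))*2 = -5*(-3)*2 = 15*2 = 30)
l = -16 + 2*I*sqrt(2) (l = (-4 + 3*(-4)) + sqrt(2)*sqrt(-4) = (-4 - 12) + sqrt(2)*(2*I) = -16 + 2*I*sqrt(2) ≈ -16.0 + 2.8284*I)
h*l = 30*(-16 + 2*I*sqrt(2)) = -480 + 60*I*sqrt(2)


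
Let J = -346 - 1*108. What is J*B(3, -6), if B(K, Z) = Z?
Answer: 2724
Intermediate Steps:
J = -454 (J = -346 - 108 = -454)
J*B(3, -6) = -454*(-6) = 2724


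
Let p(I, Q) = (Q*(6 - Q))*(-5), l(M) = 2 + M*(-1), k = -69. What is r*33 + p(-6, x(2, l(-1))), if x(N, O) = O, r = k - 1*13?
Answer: -2751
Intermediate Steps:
l(M) = 2 - M
r = -82 (r = -69 - 1*13 = -69 - 13 = -82)
p(I, Q) = -5*Q*(6 - Q)
r*33 + p(-6, x(2, l(-1))) = -82*33 + 5*(2 - 1*(-1))*(-6 + (2 - 1*(-1))) = -2706 + 5*(2 + 1)*(-6 + (2 + 1)) = -2706 + 5*3*(-6 + 3) = -2706 + 5*3*(-3) = -2706 - 45 = -2751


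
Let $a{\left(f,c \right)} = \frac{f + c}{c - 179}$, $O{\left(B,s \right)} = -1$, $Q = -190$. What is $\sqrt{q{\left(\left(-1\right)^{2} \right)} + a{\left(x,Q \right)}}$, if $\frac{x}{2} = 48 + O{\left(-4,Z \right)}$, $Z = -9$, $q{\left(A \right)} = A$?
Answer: $\frac{\sqrt{19065}}{123} \approx 1.1226$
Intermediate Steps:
$x = 94$ ($x = 2 \left(48 - 1\right) = 2 \cdot 47 = 94$)
$a{\left(f,c \right)} = \frac{c + f}{-179 + c}$
$\sqrt{q{\left(\left(-1\right)^{2} \right)} + a{\left(x,Q \right)}} = \sqrt{\left(-1\right)^{2} + \frac{-190 + 94}{-179 - 190}} = \sqrt{1 + \frac{1}{-369} \left(-96\right)} = \sqrt{1 - - \frac{32}{123}} = \sqrt{1 + \frac{32}{123}} = \sqrt{\frac{155}{123}} = \frac{\sqrt{19065}}{123}$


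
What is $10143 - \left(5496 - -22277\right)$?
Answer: $-17630$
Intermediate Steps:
$10143 - \left(5496 - -22277\right) = 10143 - \left(5496 + 22277\right) = 10143 - 27773 = -17630$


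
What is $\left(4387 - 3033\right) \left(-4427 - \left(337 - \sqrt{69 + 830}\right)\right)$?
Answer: $-6450456 + 1354 \sqrt{899} \approx -6.4099 \cdot 10^{6}$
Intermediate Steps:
$\left(4387 - 3033\right) \left(-4427 - \left(337 - \sqrt{69 + 830}\right)\right) = 1354 \left(-4427 - \left(337 - \sqrt{899}\right)\right) = 1354 \left(-4764 + \sqrt{899}\right) = -6450456 + 1354 \sqrt{899}$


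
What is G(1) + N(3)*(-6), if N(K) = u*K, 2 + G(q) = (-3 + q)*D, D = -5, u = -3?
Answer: 62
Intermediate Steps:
G(q) = 13 - 5*q (G(q) = -2 + (-3 + q)*(-5) = -2 + (15 - 5*q) = 13 - 5*q)
N(K) = -3*K
G(1) + N(3)*(-6) = (13 - 5*1) - 3*3*(-6) = (13 - 5) - 9*(-6) = 8 + 54 = 62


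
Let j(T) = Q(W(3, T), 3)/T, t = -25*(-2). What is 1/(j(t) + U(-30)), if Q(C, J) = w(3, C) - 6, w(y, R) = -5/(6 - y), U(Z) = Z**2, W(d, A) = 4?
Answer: 150/134977 ≈ 0.0011113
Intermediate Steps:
t = 50
Q(C, J) = -23/3 (Q(C, J) = 5/(-6 + 3) - 6 = 5/(-3) - 6 = 5*(-1/3) - 6 = -5/3 - 6 = -23/3)
j(T) = -23/(3*T)
1/(j(t) + U(-30)) = 1/(-23/3/50 + (-30)**2) = 1/(-23/3*1/50 + 900) = 1/(-23/150 + 900) = 1/(134977/150) = 150/134977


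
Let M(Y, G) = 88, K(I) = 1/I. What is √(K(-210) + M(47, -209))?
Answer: √3880590/210 ≈ 9.3806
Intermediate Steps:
√(K(-210) + M(47, -209)) = √(1/(-210) + 88) = √(-1/210 + 88) = √(18479/210) = √3880590/210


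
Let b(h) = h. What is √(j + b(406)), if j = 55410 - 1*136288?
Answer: 2*I*√20118 ≈ 283.68*I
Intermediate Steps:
j = -80878 (j = 55410 - 136288 = -80878)
√(j + b(406)) = √(-80878 + 406) = √(-80472) = 2*I*√20118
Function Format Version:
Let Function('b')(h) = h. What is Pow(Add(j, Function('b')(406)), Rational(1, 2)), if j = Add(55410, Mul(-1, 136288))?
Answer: Mul(2, I, Pow(20118, Rational(1, 2))) ≈ Mul(283.68, I)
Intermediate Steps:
j = -80878 (j = Add(55410, -136288) = -80878)
Pow(Add(j, Function('b')(406)), Rational(1, 2)) = Pow(Add(-80878, 406), Rational(1, 2)) = Pow(-80472, Rational(1, 2)) = Mul(2, I, Pow(20118, Rational(1, 2)))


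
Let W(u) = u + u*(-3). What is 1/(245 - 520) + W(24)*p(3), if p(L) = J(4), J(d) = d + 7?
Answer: -145201/275 ≈ -528.00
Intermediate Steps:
W(u) = -2*u (W(u) = u - 3*u = -2*u)
J(d) = 7 + d
p(L) = 11 (p(L) = 7 + 4 = 11)
1/(245 - 520) + W(24)*p(3) = 1/(245 - 520) - 2*24*11 = 1/(-275) - 48*11 = -1/275 - 528 = -145201/275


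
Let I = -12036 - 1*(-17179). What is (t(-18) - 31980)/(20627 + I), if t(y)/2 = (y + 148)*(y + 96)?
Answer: -390/859 ≈ -0.45402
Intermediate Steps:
t(y) = 2*(96 + y)*(148 + y) (t(y) = 2*((y + 148)*(y + 96)) = 2*((148 + y)*(96 + y)) = 2*((96 + y)*(148 + y)) = 2*(96 + y)*(148 + y))
I = 5143 (I = -12036 + 17179 = 5143)
(t(-18) - 31980)/(20627 + I) = ((28416 + 2*(-18)² + 488*(-18)) - 31980)/(20627 + 5143) = ((28416 + 2*324 - 8784) - 31980)/25770 = ((28416 + 648 - 8784) - 31980)*(1/25770) = (20280 - 31980)*(1/25770) = -11700*1/25770 = -390/859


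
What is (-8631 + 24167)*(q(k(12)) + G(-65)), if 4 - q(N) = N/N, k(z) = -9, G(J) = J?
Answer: -963232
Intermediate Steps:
q(N) = 3 (q(N) = 4 - N/N = 4 - 1*1 = 4 - 1 = 3)
(-8631 + 24167)*(q(k(12)) + G(-65)) = (-8631 + 24167)*(3 - 65) = 15536*(-62) = -963232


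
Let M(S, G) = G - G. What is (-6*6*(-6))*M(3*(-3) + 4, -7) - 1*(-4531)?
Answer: 4531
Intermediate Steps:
M(S, G) = 0
(-6*6*(-6))*M(3*(-3) + 4, -7) - 1*(-4531) = (-6*6*(-6))*0 - 1*(-4531) = -36*(-6)*0 + 4531 = 216*0 + 4531 = 0 + 4531 = 4531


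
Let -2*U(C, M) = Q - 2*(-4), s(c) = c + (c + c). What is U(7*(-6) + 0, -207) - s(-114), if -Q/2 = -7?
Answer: 331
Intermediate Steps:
Q = 14 (Q = -2*(-7) = 14)
s(c) = 3*c (s(c) = c + 2*c = 3*c)
U(C, M) = -11 (U(C, M) = -(14 - 2*(-4))/2 = -(14 + 8)/2 = -½*22 = -11)
U(7*(-6) + 0, -207) - s(-114) = -11 - 3*(-114) = -11 - 1*(-342) = -11 + 342 = 331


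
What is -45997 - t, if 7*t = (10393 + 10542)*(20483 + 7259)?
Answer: -581100749/7 ≈ -8.3014e+7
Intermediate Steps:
t = 580778770/7 (t = ((10393 + 10542)*(20483 + 7259))/7 = (20935*27742)/7 = (1/7)*580778770 = 580778770/7 ≈ 8.2968e+7)
-45997 - t = -45997 - 1*580778770/7 = -45997 - 580778770/7 = -581100749/7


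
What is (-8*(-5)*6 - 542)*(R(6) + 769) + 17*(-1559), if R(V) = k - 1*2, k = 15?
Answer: -262667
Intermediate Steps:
R(V) = 13 (R(V) = 15 - 1*2 = 15 - 2 = 13)
(-8*(-5)*6 - 542)*(R(6) + 769) + 17*(-1559) = (-8*(-5)*6 - 542)*(13 + 769) + 17*(-1559) = (40*6 - 542)*782 - 26503 = (240 - 542)*782 - 26503 = -302*782 - 26503 = -236164 - 26503 = -262667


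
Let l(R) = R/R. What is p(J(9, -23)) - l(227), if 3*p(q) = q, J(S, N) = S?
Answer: 2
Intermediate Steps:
p(q) = q/3
l(R) = 1
p(J(9, -23)) - l(227) = (⅓)*9 - 1*1 = 3 - 1 = 2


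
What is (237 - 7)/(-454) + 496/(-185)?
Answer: -133867/41995 ≈ -3.1877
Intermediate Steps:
(237 - 7)/(-454) + 496/(-185) = 230*(-1/454) + 496*(-1/185) = -115/227 - 496/185 = -133867/41995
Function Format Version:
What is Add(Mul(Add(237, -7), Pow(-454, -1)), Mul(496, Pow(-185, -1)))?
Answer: Rational(-133867, 41995) ≈ -3.1877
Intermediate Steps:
Add(Mul(Add(237, -7), Pow(-454, -1)), Mul(496, Pow(-185, -1))) = Add(Mul(230, Rational(-1, 454)), Mul(496, Rational(-1, 185))) = Add(Rational(-115, 227), Rational(-496, 185)) = Rational(-133867, 41995)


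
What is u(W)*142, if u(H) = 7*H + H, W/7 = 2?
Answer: 15904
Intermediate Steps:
W = 14 (W = 7*2 = 14)
u(H) = 8*H
u(W)*142 = (8*14)*142 = 112*142 = 15904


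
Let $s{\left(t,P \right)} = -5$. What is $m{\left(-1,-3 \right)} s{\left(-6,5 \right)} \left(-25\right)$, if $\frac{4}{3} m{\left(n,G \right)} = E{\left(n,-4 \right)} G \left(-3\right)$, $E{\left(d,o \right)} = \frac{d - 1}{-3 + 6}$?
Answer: $- \frac{1125}{2} \approx -562.5$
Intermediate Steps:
$E{\left(d,o \right)} = - \frac{1}{3} + \frac{d}{3}$ ($E{\left(d,o \right)} = \frac{-1 + d}{3} = \left(-1 + d\right) \frac{1}{3} = - \frac{1}{3} + \frac{d}{3}$)
$m{\left(n,G \right)} = - \frac{9 G \left(- \frac{1}{3} + \frac{n}{3}\right)}{4}$ ($m{\left(n,G \right)} = \frac{3 \left(- \frac{1}{3} + \frac{n}{3}\right) G \left(-3\right)}{4} = \frac{3 G \left(- \frac{1}{3} + \frac{n}{3}\right) \left(-3\right)}{4} = \frac{3 \left(- 3 G \left(- \frac{1}{3} + \frac{n}{3}\right)\right)}{4} = - \frac{9 G \left(- \frac{1}{3} + \frac{n}{3}\right)}{4}$)
$m{\left(-1,-3 \right)} s{\left(-6,5 \right)} \left(-25\right) = \frac{3}{4} \left(-3\right) \left(1 - -1\right) \left(-5\right) \left(-25\right) = \frac{3}{4} \left(-3\right) \left(1 + 1\right) \left(-5\right) \left(-25\right) = \frac{3}{4} \left(-3\right) 2 \left(-5\right) \left(-25\right) = \left(- \frac{9}{2}\right) \left(-5\right) \left(-25\right) = \frac{45}{2} \left(-25\right) = - \frac{1125}{2}$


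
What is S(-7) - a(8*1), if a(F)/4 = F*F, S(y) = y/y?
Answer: -255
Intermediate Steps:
S(y) = 1
a(F) = 4*F² (a(F) = 4*(F*F) = 4*F²)
S(-7) - a(8*1) = 1 - 4*(8*1)² = 1 - 4*8² = 1 - 4*64 = 1 - 1*256 = 1 - 256 = -255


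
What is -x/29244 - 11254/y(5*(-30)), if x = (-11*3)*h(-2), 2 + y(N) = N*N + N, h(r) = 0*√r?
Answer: -5627/11174 ≈ -0.50358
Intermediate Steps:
h(r) = 0
y(N) = -2 + N + N² (y(N) = -2 + (N*N + N) = -2 + (N² + N) = -2 + (N + N²) = -2 + N + N²)
x = 0 (x = -11*3*0 = -33*0 = 0)
-x/29244 - 11254/y(5*(-30)) = -1*0/29244 - 11254/(-2 + 5*(-30) + (5*(-30))²) = 0*(1/29244) - 11254/(-2 - 150 + (-150)²) = 0 - 11254/(-2 - 150 + 22500) = 0 - 11254/22348 = 0 - 11254*1/22348 = 0 - 5627/11174 = -5627/11174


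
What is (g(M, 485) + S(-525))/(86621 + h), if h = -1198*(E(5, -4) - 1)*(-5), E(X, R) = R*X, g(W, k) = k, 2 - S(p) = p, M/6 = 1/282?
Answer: -44/1703 ≈ -0.025837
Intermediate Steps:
M = 1/47 (M = 6/282 = 6*(1/282) = 1/47 ≈ 0.021277)
S(p) = 2 - p
h = -125790 (h = -1198*(-4*5 - 1)*(-5) = -1198*(-20 - 1)*(-5) = -(-25158)*(-5) = -1198*105 = -125790)
(g(M, 485) + S(-525))/(86621 + h) = (485 + (2 - 1*(-525)))/(86621 - 125790) = (485 + (2 + 525))/(-39169) = (485 + 527)*(-1/39169) = 1012*(-1/39169) = -44/1703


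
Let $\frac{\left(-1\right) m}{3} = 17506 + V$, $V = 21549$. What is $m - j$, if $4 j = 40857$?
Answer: $- \frac{509517}{4} \approx -1.2738 \cdot 10^{5}$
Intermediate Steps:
$m = -117165$ ($m = - 3 \left(17506 + 21549\right) = \left(-3\right) 39055 = -117165$)
$j = \frac{40857}{4}$ ($j = \frac{1}{4} \cdot 40857 = \frac{40857}{4} \approx 10214.0$)
$m - j = -117165 - \frac{40857}{4} = - \frac{509517}{4}$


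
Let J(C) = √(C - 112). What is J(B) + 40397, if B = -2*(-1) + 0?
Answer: 40397 + I*√110 ≈ 40397.0 + 10.488*I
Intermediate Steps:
B = 2 (B = 2 + 0 = 2)
J(C) = √(-112 + C)
J(B) + 40397 = √(-112 + 2) + 40397 = √(-110) + 40397 = I*√110 + 40397 = 40397 + I*√110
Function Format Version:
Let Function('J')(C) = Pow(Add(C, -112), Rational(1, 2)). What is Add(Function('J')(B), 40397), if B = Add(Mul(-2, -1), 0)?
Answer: Add(40397, Mul(I, Pow(110, Rational(1, 2)))) ≈ Add(40397., Mul(10.488, I))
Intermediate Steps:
B = 2 (B = Add(2, 0) = 2)
Function('J')(C) = Pow(Add(-112, C), Rational(1, 2))
Add(Function('J')(B), 40397) = Add(Pow(Add(-112, 2), Rational(1, 2)), 40397) = Add(Pow(-110, Rational(1, 2)), 40397) = Add(Mul(I, Pow(110, Rational(1, 2))), 40397) = Add(40397, Mul(I, Pow(110, Rational(1, 2))))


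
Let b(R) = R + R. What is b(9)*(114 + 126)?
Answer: 4320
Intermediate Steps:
b(R) = 2*R
b(9)*(114 + 126) = (2*9)*(114 + 126) = 18*240 = 4320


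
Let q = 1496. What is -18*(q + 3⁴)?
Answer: -28386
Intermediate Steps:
-18*(q + 3⁴) = -18*(1496 + 3⁴) = -18*(1496 + 81) = -18*1577 = -28386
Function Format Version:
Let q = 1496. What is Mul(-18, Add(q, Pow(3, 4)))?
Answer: -28386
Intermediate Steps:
Mul(-18, Add(q, Pow(3, 4))) = Mul(-18, Add(1496, Pow(3, 4))) = Mul(-18, Add(1496, 81)) = Mul(-18, 1577) = -28386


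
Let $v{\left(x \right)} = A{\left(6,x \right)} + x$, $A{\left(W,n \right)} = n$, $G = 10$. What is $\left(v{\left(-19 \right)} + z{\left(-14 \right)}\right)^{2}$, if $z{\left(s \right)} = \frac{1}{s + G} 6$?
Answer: $\frac{6241}{4} \approx 1560.3$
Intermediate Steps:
$v{\left(x \right)} = 2 x$ ($v{\left(x \right)} = x + x = 2 x$)
$z{\left(s \right)} = \frac{6}{10 + s}$ ($z{\left(s \right)} = \frac{1}{s + 10} \cdot 6 = \frac{1}{10 + s} 6 = \frac{6}{10 + s}$)
$\left(v{\left(-19 \right)} + z{\left(-14 \right)}\right)^{2} = \left(2 \left(-19\right) + \frac{6}{10 - 14}\right)^{2} = \left(-38 + \frac{6}{-4}\right)^{2} = \left(-38 + 6 \left(- \frac{1}{4}\right)\right)^{2} = \left(-38 - \frac{3}{2}\right)^{2} = \left(- \frac{79}{2}\right)^{2} = \frac{6241}{4}$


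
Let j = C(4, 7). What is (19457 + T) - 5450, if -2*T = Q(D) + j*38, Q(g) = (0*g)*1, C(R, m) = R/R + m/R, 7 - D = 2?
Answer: 55819/4 ≈ 13955.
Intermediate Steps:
D = 5 (D = 7 - 1*2 = 7 - 2 = 5)
C(R, m) = 1 + m/R
Q(g) = 0 (Q(g) = 0*1 = 0)
j = 11/4 (j = (4 + 7)/4 = (1/4)*11 = 11/4 ≈ 2.7500)
T = -209/4 (T = -(0 + (11/4)*38)/2 = -(0 + 209/2)/2 = -1/2*209/2 = -209/4 ≈ -52.250)
(19457 + T) - 5450 = (19457 - 209/4) - 5450 = 77619/4 - 5450 = 55819/4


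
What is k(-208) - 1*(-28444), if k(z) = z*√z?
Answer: 28444 - 832*I*√13 ≈ 28444.0 - 2999.8*I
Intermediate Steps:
k(z) = z^(3/2)
k(-208) - 1*(-28444) = (-208)^(3/2) - 1*(-28444) = -832*I*√13 + 28444 = 28444 - 832*I*√13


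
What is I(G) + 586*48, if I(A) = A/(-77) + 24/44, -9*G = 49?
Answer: 2784733/99 ≈ 28129.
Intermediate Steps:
G = -49/9 (G = -1/9*49 = -49/9 ≈ -5.4444)
I(A) = 6/11 - A/77 (I(A) = A*(-1/77) + 24*(1/44) = -A/77 + 6/11 = 6/11 - A/77)
I(G) + 586*48 = (6/11 - 1/77*(-49/9)) + 586*48 = (6/11 + 7/99) + 28128 = 61/99 + 28128 = 2784733/99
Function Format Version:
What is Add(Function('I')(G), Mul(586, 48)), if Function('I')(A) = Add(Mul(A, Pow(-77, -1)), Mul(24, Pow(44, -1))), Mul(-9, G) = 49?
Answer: Rational(2784733, 99) ≈ 28129.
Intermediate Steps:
G = Rational(-49, 9) (G = Mul(Rational(-1, 9), 49) = Rational(-49, 9) ≈ -5.4444)
Function('I')(A) = Add(Rational(6, 11), Mul(Rational(-1, 77), A)) (Function('I')(A) = Add(Mul(A, Rational(-1, 77)), Mul(24, Rational(1, 44))) = Add(Mul(Rational(-1, 77), A), Rational(6, 11)) = Add(Rational(6, 11), Mul(Rational(-1, 77), A)))
Add(Function('I')(G), Mul(586, 48)) = Add(Add(Rational(6, 11), Mul(Rational(-1, 77), Rational(-49, 9))), Mul(586, 48)) = Add(Add(Rational(6, 11), Rational(7, 99)), 28128) = Add(Rational(61, 99), 28128) = Rational(2784733, 99)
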